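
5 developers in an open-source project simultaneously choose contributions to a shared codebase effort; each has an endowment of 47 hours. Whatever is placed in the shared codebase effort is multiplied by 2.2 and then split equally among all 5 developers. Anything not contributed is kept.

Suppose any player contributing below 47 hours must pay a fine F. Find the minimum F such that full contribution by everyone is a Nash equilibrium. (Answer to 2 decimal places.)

Given the others contribute fully, the best deviation is to contribute 0 (any partial contribution still incurs the fine and gives up units whose private return 0.4400 is below 1).
Deviating from 47 to 0 saves 47 hours but forfeits the deviator's share of the drop in the shared codebase effort: 2.2/5 × 47 = 20.68.
So the deviation gain is 47 − 20.68 = 26.32, and the fine must be at least 26.32 hours to wipe it out.

26.32 hours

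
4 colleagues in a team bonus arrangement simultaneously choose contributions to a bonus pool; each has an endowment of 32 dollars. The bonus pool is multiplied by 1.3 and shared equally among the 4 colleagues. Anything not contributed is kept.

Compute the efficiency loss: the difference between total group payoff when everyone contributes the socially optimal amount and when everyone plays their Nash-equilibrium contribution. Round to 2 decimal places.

Each contributed unit returns 1.3/4 = 0.3250 to its contributor — below 1 — so contributing 0 is dominant for every player. At the Nash equilibrium everyone keeps their 32, and the group total is 4 × 32 = 128.
Each contributed unit returns 1.300 to the group as a whole (0.3250 to each of 4 players), which exceeds 1, so the social optimum is full contribution: group total = 1.300 × 128 = 166.40.
Efficiency loss = 166.40 − 128 = 38.40.

38.40 dollars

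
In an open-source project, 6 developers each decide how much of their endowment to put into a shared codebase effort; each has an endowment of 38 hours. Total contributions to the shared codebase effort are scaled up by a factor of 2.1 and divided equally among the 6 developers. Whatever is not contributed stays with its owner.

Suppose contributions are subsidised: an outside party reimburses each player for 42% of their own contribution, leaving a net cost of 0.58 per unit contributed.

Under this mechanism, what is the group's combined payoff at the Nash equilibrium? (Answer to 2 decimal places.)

228.00 hours

The effective private return is (2.1/6) / 0.58 = 0.6034, which is still under 1, so the mechanism doesn't change anyone's dominant strategy: zero contribution.
Everyone keeps their endowment and the group total is 6 × 38 = 228.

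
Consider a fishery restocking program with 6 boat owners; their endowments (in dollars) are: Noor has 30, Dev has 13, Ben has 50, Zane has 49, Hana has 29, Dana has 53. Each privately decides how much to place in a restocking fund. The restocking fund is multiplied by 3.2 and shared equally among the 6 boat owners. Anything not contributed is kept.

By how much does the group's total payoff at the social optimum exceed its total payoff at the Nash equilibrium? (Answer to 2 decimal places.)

492.80 dollars

The private return per contributed unit is 3.2/6 = 0.5333 < 1 for every player regardless of endowment, so the Nash equilibrium is zero contribution and the group total is Σ E_j = 30 + 13 + 50 + 49 + 29 + 53 = 224.
Each contributed unit returns 3.200 to the group, so the social optimum is full contribution by everyone: group total = 3.200 × 224 = 716.80.
Efficiency loss = (3.200 − 1) × 224 = 492.80.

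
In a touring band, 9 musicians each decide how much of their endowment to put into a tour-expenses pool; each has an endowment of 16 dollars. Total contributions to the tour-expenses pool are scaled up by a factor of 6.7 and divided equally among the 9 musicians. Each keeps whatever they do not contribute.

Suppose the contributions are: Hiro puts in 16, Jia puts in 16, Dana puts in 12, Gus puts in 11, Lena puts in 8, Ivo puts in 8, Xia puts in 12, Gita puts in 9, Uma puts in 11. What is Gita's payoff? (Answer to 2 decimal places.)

83.68 dollars

Total contributed: 16 + 16 + 12 + 11 + 8 + 8 + 12 + 9 + 11 = 103.
Each receives 6.7 × 103 / 9 = 76.68 from the tour-expenses pool.
Gita keeps 16 − 9 = 7, so Gita's payoff is 7 + 76.68 = 83.68.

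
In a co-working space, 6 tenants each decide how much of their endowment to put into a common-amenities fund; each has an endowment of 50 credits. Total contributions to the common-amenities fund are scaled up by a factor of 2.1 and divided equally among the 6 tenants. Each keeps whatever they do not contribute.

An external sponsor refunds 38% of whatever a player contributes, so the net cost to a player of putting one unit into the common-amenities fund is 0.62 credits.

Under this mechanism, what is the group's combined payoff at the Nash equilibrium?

With the mechanism, a contributed unit returns (2.1/6) / 0.62 = 0.5645 per unit of net cost — still below 1 — so contributing 0 remains dominant for every player.
At the Nash equilibrium no one contributes; group total payoff = 6 × 50 = 300.

300.00 credits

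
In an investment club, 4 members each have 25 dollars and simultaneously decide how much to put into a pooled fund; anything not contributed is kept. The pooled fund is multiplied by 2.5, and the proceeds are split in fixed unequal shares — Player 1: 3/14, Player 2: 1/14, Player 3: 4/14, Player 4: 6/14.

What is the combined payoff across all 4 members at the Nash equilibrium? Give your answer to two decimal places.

Each unit j contributes comes back to j as 2.5 × (j's share), so j prefers to contribute only if that share exceeds 1/2.5 = 0.4000; otherwise keeping the unit dominates.
The only share above 0.4000 is Player 4's 6/14, contributing 25; the remaining 3 contribute 0. Total contributed: 25.
The pooled fund pays out 2.5 × 25 = 62.50 in total (split across the unequal shares, but the aggregate is all that matters for the group sum).
The 3 free-riders keep 25 each, adding 75. Group total = 75 + 62.50 = 137.50.

137.50 dollars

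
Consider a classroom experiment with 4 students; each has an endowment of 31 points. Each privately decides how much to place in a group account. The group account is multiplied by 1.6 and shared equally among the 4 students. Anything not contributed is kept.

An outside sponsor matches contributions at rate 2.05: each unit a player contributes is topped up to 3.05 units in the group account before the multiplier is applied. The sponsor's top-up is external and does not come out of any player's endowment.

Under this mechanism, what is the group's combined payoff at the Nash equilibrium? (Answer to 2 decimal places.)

The effective private return per unit is now 1.6 × 3.05 / 4 = 1.2200 > 1, so every player's dominant strategy flips to full contribution.
At the Nash equilibrium everyone contributes 31. Group total payoff = 1.6 × 3.05 × 124 = 605.12.

605.12 points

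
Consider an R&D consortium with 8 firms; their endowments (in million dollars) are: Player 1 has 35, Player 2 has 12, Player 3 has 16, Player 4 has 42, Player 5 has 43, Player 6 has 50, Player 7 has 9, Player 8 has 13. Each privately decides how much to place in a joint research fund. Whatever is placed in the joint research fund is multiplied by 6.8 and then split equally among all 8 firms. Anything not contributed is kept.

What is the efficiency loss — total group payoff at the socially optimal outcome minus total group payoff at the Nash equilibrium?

The private return per contributed unit is 6.8/8 = 0.8500 < 1 for every player regardless of endowment, so the Nash equilibrium is zero contribution and the group total is Σ E_j = 35 + 12 + 16 + 42 + 43 + 50 + 9 + 13 = 220.
Each contributed unit returns 6.800 to the group, so the social optimum is full contribution by everyone: group total = 6.800 × 220 = 1496.00.
Efficiency loss = (6.800 − 1) × 220 = 1276.00.

1276.00 million dollars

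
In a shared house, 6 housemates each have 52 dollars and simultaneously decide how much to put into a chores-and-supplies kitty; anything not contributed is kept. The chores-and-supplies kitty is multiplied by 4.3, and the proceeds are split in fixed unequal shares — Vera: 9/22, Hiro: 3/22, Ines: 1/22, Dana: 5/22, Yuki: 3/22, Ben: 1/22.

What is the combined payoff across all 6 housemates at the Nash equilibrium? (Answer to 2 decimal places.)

For player j, contributing a unit is worthwhile iff 4.3 × (j's share) ≥ 1, i.e. iff j's share is at least 0.2326.
Vera alone (share 9/22) is above the threshold, contributing 52; the remaining 5 contribute 0. Total contributed: 52.
The chores-and-supplies kitty pays out 4.3 × 52 = 223.60 in total (split across the unequal shares, but the aggregate is all that matters for the group sum).
The 5 free-riders keep 52 each, adding 260. Group total = 260 + 223.60 = 483.60.

483.60 dollars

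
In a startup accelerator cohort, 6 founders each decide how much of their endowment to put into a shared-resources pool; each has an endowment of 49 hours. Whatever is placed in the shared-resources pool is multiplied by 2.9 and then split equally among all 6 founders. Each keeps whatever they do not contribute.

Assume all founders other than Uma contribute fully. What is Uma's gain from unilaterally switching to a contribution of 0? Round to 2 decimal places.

Switching from a contribution of 49 to 0 lets Uma keep an extra 49 hours, but lowers the shared-resources pool by 49, which costs Uma their own share of that drop: 2.9/6 × 49 = 23.68.
Net gain = 49 − 23.68 = 25.32. The private return per contributed unit (0.4833) is below 1, so free-riding is indeed the best response regardless of what the others do.

25.32 hours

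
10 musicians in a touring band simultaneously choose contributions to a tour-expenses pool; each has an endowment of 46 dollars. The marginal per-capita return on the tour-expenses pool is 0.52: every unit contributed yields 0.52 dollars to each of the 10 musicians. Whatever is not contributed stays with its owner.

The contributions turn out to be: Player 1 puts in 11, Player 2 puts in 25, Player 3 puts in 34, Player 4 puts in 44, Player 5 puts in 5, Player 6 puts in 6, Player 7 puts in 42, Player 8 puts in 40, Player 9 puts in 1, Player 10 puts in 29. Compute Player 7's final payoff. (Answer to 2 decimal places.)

Total contributed: 11 + 25 + 34 + 44 + 5 + 6 + 42 + 40 + 1 + 29 = 237.
Each receives 0.52 × 237 = 123.24 from the tour-expenses pool.
Player 7 keeps 46 − 42 = 4, so Player 7's payoff is 4 + 123.24 = 127.24.

127.24 dollars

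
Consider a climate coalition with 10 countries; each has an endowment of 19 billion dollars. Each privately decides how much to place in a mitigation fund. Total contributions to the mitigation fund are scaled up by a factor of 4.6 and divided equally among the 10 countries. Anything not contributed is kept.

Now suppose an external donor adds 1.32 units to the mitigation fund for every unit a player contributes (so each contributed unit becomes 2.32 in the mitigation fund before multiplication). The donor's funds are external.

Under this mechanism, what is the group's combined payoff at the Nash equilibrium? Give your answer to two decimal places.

Under the mechanism each unit contributed yields 4.6 × 2.32 / 10 = 1.0672 back to its contributor per unit of net cost, which exceeds 1, making full contribution the dominant choice for everyone.
So the Nash equilibrium is full contribution by all 10; the group earns 4.6 × 2.32 × 190 = 2027.68.

2027.68 billion dollars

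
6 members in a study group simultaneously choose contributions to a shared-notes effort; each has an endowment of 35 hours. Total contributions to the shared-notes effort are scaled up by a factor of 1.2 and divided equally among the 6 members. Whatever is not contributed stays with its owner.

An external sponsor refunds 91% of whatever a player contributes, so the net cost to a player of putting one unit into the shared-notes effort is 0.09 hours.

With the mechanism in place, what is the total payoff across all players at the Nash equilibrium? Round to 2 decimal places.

443.10 hours

The effective private return per unit is now (1.2/6) / 0.09 = 2.2222 > 1, so every player's dominant strategy flips to full contribution.
At the Nash equilibrium everyone contributes 35. Group total payoff = 6 × (35 × 0.91 + 1.2 × 35) = 443.10.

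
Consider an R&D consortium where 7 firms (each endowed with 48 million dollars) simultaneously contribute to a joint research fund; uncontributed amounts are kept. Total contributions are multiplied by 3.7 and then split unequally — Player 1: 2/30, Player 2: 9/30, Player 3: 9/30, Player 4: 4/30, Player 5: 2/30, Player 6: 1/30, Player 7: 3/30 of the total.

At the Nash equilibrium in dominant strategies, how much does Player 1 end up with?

71.68 million dollars

Player j's private return per contributed unit is 3.7 × (j's share). Contributing is weakly dominant for j when that share is at least 1/3.7 = 0.2703, and contributing 0 is dominant otherwise.
Player 2 and Player 3 clear that bar, contributing 48 each; the remaining 5 contribute 0. Total contributed: 96.
Player 1 keeps 48 and receives 3.7 × 96 × 2/30 = 23.68 from the joint research fund, for a payoff of 71.68.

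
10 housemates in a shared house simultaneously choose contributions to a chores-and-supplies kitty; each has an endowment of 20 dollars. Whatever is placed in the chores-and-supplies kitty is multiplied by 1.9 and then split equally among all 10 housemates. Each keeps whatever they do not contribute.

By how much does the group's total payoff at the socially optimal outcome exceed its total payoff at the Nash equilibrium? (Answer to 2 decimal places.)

Each contributed unit returns 1.9/10 = 0.1900 to its contributor — below 1 — so contributing 0 is dominant for every player. At the Nash equilibrium everyone keeps their 20, and the group total is 10 × 20 = 200.
Each contributed unit returns 1.900 to the group as a whole (0.1900 to each of 10 players), which exceeds 1, so the social optimum is full contribution: group total = 1.900 × 200 = 380.00.
Efficiency loss = 380.00 − 200 = 180.00.

180.00 dollars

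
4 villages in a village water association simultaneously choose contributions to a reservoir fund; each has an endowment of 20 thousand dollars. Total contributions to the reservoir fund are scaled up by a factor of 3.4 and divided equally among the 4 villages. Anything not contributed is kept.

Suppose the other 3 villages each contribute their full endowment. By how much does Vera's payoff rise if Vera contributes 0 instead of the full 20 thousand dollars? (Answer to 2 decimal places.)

3.00 thousand dollars

Switching from a contribution of 20 to 0 lets Vera keep an extra 20 thousand dollars, but lowers the reservoir fund by 20, which costs Vera their own share of that drop: 3.4/4 × 20 = 17.00.
Net gain = 20 − 17.00 = 3.00. The private return per contributed unit (0.8500) is below 1, so free-riding is indeed the best response regardless of what the others do.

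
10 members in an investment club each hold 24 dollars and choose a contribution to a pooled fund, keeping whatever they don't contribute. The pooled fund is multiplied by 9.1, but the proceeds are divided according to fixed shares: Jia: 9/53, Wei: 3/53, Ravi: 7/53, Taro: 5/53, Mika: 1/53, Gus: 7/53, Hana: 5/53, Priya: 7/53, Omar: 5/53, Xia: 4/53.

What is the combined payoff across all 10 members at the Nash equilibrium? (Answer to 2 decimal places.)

Player j's private return per contributed unit is 9.1 × (j's share). Contributing is weakly dominant for j when that share is at least 1/9.1 = 0.1099, and contributing 0 is dominant otherwise.
Jia, Ravi, Gus and Priya clear that bar, contributing 24 each; the remaining 6 contribute 0. Total contributed: 96.
The pooled fund pays out 9.1 × 96 = 873.60 in total (split across the unequal shares, but the aggregate is all that matters for the group sum).
The 6 free-riders keep 24 each, adding 144. Group total = 144 + 873.60 = 1017.60.

1017.60 dollars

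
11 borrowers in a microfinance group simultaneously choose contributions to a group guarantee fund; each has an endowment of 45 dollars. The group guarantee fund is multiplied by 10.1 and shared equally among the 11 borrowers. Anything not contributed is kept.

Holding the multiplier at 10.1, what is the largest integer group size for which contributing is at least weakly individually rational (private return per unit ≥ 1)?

Private return per unit is 10.1/(group size), which is ≥ 1 whenever the group size is ≤ 10.1.
The largest such integer is 10.

10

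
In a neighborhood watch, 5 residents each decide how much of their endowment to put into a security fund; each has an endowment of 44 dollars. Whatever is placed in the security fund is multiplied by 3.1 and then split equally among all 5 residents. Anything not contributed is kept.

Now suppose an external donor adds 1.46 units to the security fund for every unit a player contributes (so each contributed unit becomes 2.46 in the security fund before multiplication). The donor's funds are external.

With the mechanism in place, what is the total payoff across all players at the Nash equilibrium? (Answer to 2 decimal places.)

With the mechanism, a contributed unit returns 3.1 × 2.46 / 5 = 1.5252 per unit of net cost to the contributor — now above 1 — so contributing fully is weakly dominant for every player.
So the Nash equilibrium is full contribution by all 5; the group earns 3.1 × 2.46 × 220 = 1677.72.

1677.72 dollars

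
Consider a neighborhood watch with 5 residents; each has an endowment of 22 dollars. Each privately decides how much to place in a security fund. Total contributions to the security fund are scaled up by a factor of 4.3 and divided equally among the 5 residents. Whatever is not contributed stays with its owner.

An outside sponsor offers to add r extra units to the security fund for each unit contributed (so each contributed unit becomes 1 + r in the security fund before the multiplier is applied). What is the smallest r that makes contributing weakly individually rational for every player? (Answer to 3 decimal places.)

With matching at rate r, one contributed unit becomes (1 + r) in the security fund and returns 4.3 × (1 + r) / 5 to the contributor.
Setting this equal to 1: 1 + r = 5/4.3 = 1.1628.
So the minimum matching rate is r = 1.1628 − 1 = 0.163.

0.163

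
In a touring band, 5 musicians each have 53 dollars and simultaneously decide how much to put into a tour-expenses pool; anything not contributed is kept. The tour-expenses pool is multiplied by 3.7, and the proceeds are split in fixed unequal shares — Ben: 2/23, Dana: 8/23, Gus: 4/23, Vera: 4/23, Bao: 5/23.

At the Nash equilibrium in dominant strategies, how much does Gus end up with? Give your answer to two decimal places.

87.10 dollars

A player with share s gets back 3.7·s per unit contributed, so full contribution is dominant for anyone with s > 1/3.7 = 0.2703 and zero contribution is dominant for anyone below.
Only Dana (8/23) clears that bar, contributing 53; the remaining 4 contribute 0. Total contributed: 53.
Gus keeps 53 and receives 3.7 × 53 × 4/23 = 34.10 from the tour-expenses pool, for a payoff of 87.10.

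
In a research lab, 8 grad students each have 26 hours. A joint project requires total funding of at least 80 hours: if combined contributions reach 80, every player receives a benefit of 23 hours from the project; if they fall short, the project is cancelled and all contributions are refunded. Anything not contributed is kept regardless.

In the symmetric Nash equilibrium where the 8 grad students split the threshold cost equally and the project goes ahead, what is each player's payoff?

Equal share of the threshold: 80/8 = 10.
At this profile no one gains by cutting their contribution: any cut drops the total below 80, the project is cancelled, contributions are refunded, and the deviator ends with 26, which is less than 26 − 10 + 23 = 39. Contributing more than 10 just wastes the excess. So contributing exactly 10 is a best response.
Each player's payoff: 26 − 10 + 23 = 39.

39 hours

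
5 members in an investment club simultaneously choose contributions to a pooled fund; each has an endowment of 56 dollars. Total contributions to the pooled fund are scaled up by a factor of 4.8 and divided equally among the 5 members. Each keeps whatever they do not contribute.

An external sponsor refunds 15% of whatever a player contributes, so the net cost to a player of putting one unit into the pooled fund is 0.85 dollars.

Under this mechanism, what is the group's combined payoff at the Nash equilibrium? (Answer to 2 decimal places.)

With the mechanism, a contributed unit returns (4.8/5) / 0.85 = 1.1294 per unit of net cost to the contributor — now above 1 — so contributing fully is weakly dominant for every player.
So the Nash equilibrium is full contribution by all 5; the group earns 5 × (56 × 0.15 + 4.8 × 56) = 1386.00.

1386.00 dollars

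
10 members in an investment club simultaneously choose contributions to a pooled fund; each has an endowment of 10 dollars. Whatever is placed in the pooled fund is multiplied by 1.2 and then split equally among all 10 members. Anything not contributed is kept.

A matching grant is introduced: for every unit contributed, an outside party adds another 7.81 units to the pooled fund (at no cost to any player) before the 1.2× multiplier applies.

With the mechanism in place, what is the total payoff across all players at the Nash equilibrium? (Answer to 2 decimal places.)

1057.20 dollars

The effective private return per unit is now 1.2 × 8.81 / 10 = 1.0572 > 1, so every player's dominant strategy flips to full contribution.
At the Nash equilibrium everyone contributes 10. Group total payoff = 1.2 × 8.81 × 100 = 1057.20.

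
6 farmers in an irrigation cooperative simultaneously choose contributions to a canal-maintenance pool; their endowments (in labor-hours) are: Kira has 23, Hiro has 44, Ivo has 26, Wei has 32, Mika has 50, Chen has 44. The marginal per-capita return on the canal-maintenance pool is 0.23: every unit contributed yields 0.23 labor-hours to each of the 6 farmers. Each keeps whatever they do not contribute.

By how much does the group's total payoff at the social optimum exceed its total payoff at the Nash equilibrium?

83.22 labor-hours

The private return per contributed unit is 0.23 < 1 for everyone, so the Nash equilibrium is zero contribution and the group total is Σ E_j = 23 + 44 + 26 + 32 + 50 + 44 = 219.
Each contributed unit returns 1.380 to the group, so the social optimum is full contribution by everyone: group total = 1.380 × 219 = 302.22.
Efficiency loss = (1.380 − 1) × 219 = 83.22.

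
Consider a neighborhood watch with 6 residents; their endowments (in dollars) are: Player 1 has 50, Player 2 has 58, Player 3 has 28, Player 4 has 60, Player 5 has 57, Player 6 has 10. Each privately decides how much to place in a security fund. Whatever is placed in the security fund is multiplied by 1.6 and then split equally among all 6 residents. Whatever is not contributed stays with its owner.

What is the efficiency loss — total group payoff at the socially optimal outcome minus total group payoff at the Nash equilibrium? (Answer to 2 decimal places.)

157.80 dollars

The private return per contributed unit is 1.6/6 = 0.2667 < 1 for every player regardless of endowment, so the Nash equilibrium is zero contribution and the group total is Σ E_j = 50 + 58 + 28 + 60 + 57 + 10 = 263.
Each contributed unit returns 1.600 to the group, so the social optimum is full contribution by everyone: group total = 1.600 × 263 = 420.80.
Efficiency loss = (1.600 − 1) × 263 = 157.80.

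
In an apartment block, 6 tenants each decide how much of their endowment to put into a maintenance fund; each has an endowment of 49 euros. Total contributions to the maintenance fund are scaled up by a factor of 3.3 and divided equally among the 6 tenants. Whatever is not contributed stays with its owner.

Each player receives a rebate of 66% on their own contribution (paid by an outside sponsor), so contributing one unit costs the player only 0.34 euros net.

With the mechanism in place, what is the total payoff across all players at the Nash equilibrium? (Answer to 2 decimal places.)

Under the mechanism each unit contributed yields (3.3/6) / 0.34 = 1.6176 back to its contributor per unit of net cost, which exceeds 1, making full contribution the dominant choice for everyone.
So the Nash equilibrium is full contribution by all 6; the group earns 6 × (49 × 0.66 + 3.3 × 49) = 1164.24.

1164.24 euros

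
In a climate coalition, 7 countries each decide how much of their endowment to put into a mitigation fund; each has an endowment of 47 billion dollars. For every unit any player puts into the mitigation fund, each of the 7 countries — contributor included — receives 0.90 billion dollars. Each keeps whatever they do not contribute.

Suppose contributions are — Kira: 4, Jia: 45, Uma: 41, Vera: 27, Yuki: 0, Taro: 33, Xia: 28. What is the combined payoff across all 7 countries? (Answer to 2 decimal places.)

1272.40 billion dollars

Total contributed: 4 + 45 + 41 + 27 + 0 + 33 + 28 = 178; total kept: 7 × 47 − 178 = 151.
The mitigation fund pays out 0.90 × 7 × 178 = 1121.40 in aggregate.
Group total = 151 + 1121.40 = 1272.40.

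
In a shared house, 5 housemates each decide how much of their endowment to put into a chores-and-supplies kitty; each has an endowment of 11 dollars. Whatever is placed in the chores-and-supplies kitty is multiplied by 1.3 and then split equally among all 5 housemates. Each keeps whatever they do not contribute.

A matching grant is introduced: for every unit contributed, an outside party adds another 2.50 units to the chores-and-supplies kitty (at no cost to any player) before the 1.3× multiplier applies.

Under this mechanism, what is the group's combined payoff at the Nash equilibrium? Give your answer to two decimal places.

Even with the mechanism, each unit contributed returns only 1.3 × 3.50 / 5 = 0.9100 per unit of net cost, so contributing nothing is still dominant.
Everyone keeps their endowment and the group total is 5 × 11 = 55.

55.00 dollars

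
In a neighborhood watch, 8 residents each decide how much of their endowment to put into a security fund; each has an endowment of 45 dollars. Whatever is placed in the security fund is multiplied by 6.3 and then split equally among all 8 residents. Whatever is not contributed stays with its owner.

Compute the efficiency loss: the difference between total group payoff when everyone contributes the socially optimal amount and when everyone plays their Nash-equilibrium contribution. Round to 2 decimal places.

Each contributed unit returns 6.3/8 = 0.7875 to its contributor — below 1 — so contributing 0 is dominant for every player. At the Nash equilibrium everyone keeps their 45, and the group total is 8 × 45 = 360.
Each contributed unit returns 6.300 to the group as a whole (0.7875 to each of 8 players), which exceeds 1, so the social optimum is full contribution: group total = 6.300 × 360 = 2268.00.
Efficiency loss = 2268.00 − 360 = 1908.00.

1908.00 dollars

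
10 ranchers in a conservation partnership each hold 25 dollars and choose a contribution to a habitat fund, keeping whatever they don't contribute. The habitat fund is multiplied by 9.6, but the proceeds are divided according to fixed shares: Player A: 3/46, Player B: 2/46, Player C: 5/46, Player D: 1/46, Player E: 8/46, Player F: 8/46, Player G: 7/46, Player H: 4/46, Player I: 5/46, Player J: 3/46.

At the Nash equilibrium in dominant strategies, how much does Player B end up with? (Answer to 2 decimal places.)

A player with share s gets back 9.6·s per unit contributed, so full contribution is dominant for anyone with s > 1/9.6 = 0.1042 and zero contribution is dominant for anyone below.
The shares above 0.1042 belong to Player C, Player E, Player F, Player G and Player I, contributing 25 each; the remaining 5 contribute 0. Total contributed: 125.
Player B keeps 25 and receives 9.6 × 125 × 2/46 = 52.17 from the habitat fund, for a payoff of 77.17.

77.17 dollars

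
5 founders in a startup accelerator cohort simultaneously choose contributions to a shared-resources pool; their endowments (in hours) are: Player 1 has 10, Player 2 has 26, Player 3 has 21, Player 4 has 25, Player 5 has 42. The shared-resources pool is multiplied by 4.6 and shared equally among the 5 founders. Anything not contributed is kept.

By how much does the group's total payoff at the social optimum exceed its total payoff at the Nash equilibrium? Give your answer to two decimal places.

446.40 hours

The private return per contributed unit is 4.6/5 = 0.9200 < 1 for every player regardless of endowment, so the Nash equilibrium is zero contribution and the group total is Σ E_j = 10 + 26 + 21 + 25 + 42 = 124.
Each contributed unit returns 4.600 to the group, so the social optimum is full contribution by everyone: group total = 4.600 × 124 = 570.40.
Efficiency loss = (4.600 − 1) × 124 = 446.40.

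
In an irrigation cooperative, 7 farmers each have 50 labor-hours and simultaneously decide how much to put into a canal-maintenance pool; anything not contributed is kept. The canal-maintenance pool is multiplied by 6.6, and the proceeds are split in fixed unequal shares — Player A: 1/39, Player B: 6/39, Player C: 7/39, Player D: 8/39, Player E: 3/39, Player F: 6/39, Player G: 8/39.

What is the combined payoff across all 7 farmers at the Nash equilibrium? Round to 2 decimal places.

A player with share s gets back 6.6·s per unit contributed, so full contribution is dominant for anyone with s > 1/6.6 = 0.1515 and zero contribution is dominant for anyone below.
Player B, Player C, Player D, Player F and Player G are above the threshold, contributing 50 each; the remaining 2 contribute 0. Total contributed: 250.
The canal-maintenance pool pays out 6.6 × 250 = 1650.00 in total (split across the unequal shares, but the aggregate is all that matters for the group sum).
The 2 free-riders keep 50 each, adding 100. Group total = 100 + 1650.00 = 1750.00.

1750.00 labor-hours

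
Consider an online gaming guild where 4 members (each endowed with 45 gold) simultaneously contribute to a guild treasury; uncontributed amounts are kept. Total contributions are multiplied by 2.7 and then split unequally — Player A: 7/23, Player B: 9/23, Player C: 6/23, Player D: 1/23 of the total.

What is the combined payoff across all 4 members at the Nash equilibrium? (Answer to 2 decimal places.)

256.50 gold

Player j's private return per contributed unit is 2.7 × (j's share). Contributing is weakly dominant for j when that share is at least 1/2.7 = 0.3704, and contributing 0 is dominant otherwise.
Player B alone (share 9/23) is above the threshold, contributing 45; the remaining 3 contribute 0. Total contributed: 45.
The guild treasury pays out 2.7 × 45 = 121.50 in total (split across the unequal shares, but the aggregate is all that matters for the group sum).
The 3 free-riders keep 45 each, adding 135. Group total = 135 + 121.50 = 256.50.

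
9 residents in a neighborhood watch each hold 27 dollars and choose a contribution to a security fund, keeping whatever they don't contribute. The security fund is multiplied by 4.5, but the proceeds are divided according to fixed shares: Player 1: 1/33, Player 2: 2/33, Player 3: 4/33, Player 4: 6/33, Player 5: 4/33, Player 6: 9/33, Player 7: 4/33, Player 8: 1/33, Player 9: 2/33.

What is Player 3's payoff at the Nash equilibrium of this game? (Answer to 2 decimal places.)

Each unit j contributes comes back to j as 4.5 × (j's share), so j prefers to contribute only if that share exceeds 1/4.5 = 0.2222; otherwise keeping the unit dominates.
The only share above 0.2222 is Player 6's 9/33, contributing 27; the remaining 8 contribute 0. Total contributed: 27.
Player 3 keeps 27 and receives 4.5 × 27 × 4/33 = 14.73 from the security fund, for a payoff of 41.73.

41.73 dollars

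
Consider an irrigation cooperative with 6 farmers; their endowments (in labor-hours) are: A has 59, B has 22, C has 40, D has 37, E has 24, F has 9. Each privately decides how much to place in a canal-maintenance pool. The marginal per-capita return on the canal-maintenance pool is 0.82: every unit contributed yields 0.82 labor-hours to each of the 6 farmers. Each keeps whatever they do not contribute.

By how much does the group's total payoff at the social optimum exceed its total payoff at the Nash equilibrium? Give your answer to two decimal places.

The private return per contributed unit is 0.82 < 1 for everyone, so the Nash equilibrium is zero contribution and the group total is Σ E_j = 59 + 22 + 40 + 37 + 24 + 9 = 191.
Each contributed unit returns 4.920 to the group, so the social optimum is full contribution by everyone: group total = 4.920 × 191 = 939.72.
Efficiency loss = (4.920 − 1) × 191 = 748.72.

748.72 labor-hours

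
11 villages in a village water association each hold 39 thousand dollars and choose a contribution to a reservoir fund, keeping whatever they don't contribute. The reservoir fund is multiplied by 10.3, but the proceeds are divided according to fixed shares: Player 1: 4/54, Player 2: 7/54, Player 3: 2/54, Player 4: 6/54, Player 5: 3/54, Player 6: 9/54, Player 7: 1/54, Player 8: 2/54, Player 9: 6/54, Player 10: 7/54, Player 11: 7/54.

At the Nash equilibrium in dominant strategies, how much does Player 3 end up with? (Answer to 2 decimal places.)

128.27 thousand dollars

Player j's private return per contributed unit is 10.3 × (j's share). Contributing is weakly dominant for j when that share is at least 1/10.3 = 0.0971, and contributing 0 is dominant otherwise.
Player 2, Player 4, Player 6, Player 9, Player 10 and Player 11 are above the threshold, contributing 39 each; the remaining 5 contribute 0. Total contributed: 234.
Player 3 keeps 39 and receives 10.3 × 234 × 2/54 = 89.27 from the reservoir fund, for a payoff of 128.27.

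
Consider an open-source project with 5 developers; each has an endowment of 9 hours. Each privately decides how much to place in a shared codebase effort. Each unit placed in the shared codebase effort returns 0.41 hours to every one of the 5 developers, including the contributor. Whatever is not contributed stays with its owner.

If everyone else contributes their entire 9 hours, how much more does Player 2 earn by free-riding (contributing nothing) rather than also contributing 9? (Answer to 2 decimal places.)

Switching from a contribution of 9 to 0 lets Player 2 keep an extra 9 hours, but lowers the shared codebase effort by 9, which costs Player 2 their own share of that drop: 0.41 × 9 = 3.69.
Net gain = 9 − 3.69 = 5.31. The private return per contributed unit (0.41) is below 1, so free-riding is indeed the best response regardless of what the others do.

5.31 hours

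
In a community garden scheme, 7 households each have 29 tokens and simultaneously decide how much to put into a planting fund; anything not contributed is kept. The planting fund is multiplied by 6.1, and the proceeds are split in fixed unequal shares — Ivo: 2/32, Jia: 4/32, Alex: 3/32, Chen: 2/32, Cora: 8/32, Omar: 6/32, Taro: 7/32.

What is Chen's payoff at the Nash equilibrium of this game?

62.17 tokens

A player with share s gets back 6.1·s per unit contributed, so full contribution is dominant for anyone with s > 1/6.1 = 0.1639 and zero contribution is dominant for anyone below.
Cora, Omar and Taro clear that bar, contributing 29 each; the remaining 4 contribute 0. Total contributed: 87.
Chen keeps 29 and receives 6.1 × 87 × 2/32 = 33.17 from the planting fund, for a payoff of 62.17.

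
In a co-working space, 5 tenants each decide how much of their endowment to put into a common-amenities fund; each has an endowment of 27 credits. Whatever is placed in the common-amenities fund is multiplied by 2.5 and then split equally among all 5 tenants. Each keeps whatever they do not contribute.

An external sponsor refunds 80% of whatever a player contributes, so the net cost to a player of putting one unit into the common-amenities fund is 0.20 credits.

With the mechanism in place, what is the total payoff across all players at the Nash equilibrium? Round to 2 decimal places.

Under the mechanism each unit contributed yields (2.5/5) / 0.20 = 2.5000 back to its contributor per unit of net cost, which exceeds 1, making full contribution the dominant choice for everyone.
So the Nash equilibrium is full contribution by all 5; the group earns 5 × (27 × 0.80 + 2.5 × 27) = 445.50.

445.50 credits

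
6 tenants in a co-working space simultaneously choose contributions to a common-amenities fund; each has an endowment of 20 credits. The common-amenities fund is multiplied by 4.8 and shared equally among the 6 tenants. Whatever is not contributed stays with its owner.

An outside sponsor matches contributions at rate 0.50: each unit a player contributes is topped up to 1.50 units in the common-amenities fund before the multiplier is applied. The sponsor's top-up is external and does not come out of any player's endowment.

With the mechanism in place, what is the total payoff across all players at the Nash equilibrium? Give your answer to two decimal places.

864.00 credits

With the mechanism, a contributed unit returns 4.8 × 1.50 / 6 = 1.2000 per unit of net cost to the contributor — now above 1 — so contributing fully is weakly dominant for every player.
So the Nash equilibrium is full contribution by all 6; the group earns 4.8 × 1.50 × 120 = 864.00.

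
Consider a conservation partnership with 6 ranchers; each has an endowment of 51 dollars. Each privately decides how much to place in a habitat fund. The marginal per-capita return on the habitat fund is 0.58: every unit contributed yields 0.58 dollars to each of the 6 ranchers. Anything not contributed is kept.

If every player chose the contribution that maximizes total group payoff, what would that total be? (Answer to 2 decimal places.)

1064.88 dollars

Each contributed unit returns 3.480 to the group as a whole (0.58 to each of 6 players), which exceeds 1, so the social optimum is full contribution: group total = 3.480 × 306 = 1064.88.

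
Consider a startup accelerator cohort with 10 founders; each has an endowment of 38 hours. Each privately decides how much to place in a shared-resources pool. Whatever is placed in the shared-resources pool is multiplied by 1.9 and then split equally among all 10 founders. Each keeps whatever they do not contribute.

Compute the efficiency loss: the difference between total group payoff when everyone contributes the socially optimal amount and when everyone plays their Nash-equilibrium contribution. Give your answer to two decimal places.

342.00 hours

Each contributed unit returns 1.9/10 = 0.1900 to its contributor — below 1 — so contributing 0 is dominant for every player. At the Nash equilibrium everyone keeps their 38, and the group total is 10 × 38 = 380.
Each contributed unit returns 1.900 to the group as a whole (0.1900 to each of 10 players), which exceeds 1, so the social optimum is full contribution: group total = 1.900 × 380 = 722.00.
Efficiency loss = 722.00 − 380 = 342.00.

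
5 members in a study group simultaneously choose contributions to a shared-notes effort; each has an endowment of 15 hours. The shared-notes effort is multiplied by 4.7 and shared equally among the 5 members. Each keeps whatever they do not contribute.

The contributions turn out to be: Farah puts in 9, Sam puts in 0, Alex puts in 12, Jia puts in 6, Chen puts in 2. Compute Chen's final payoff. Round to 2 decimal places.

Total contributed: 9 + 0 + 12 + 6 + 2 = 29.
Each receives 4.7 × 29 / 5 = 27.26 from the shared-notes effort.
Chen keeps 15 − 2 = 13, so Chen's payoff is 13 + 27.26 = 40.26.

40.26 hours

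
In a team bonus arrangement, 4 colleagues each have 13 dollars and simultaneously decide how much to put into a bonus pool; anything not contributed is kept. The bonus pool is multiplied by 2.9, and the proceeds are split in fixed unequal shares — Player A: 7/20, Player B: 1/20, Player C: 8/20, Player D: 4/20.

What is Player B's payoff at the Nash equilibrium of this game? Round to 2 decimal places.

16.77 dollars

Player j's private return per contributed unit is 2.9 × (j's share). Contributing is weakly dominant for j when that share is at least 1/2.9 = 0.3448, and contributing 0 is dominant otherwise.
The shares above 0.3448 belong to Player A and Player C, contributing 13 each; the remaining 2 contribute 0. Total contributed: 26.
Player B keeps 13 and receives 2.9 × 26 × 1/20 = 3.77 from the bonus pool, for a payoff of 16.77.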